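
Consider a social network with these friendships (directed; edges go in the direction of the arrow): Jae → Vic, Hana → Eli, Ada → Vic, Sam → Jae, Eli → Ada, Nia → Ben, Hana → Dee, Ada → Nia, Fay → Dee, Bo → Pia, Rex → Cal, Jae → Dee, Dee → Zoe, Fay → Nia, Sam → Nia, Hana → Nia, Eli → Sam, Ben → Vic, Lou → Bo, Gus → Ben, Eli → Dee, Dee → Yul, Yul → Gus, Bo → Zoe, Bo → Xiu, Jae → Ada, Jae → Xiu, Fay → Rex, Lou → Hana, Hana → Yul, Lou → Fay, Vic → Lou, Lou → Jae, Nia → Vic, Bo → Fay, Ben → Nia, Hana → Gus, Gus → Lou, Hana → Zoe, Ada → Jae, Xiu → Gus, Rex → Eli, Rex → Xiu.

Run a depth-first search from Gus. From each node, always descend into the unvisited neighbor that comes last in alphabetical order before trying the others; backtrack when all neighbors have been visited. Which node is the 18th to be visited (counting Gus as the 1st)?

Visit Gus
Gus → Lou
Lou → Jae
Jae → Xiu
Jae → Vic
Jae → Dee
Dee → Zoe
Dee → Yul
Jae → Ada
Ada → Nia
Nia → Ben
Lou → Hana
Hana → Eli
Eli → Sam
Lou → Fay
Fay → Rex
Rex → Cal
Lou → Bo
Bo → Pia

Visit order: Gus, Lou, Jae, Xiu, Vic, Dee, Zoe, Yul, Ada, Nia, Ben, Hana, Eli, Sam, Fay, Rex, Cal, Bo, Pia

Bo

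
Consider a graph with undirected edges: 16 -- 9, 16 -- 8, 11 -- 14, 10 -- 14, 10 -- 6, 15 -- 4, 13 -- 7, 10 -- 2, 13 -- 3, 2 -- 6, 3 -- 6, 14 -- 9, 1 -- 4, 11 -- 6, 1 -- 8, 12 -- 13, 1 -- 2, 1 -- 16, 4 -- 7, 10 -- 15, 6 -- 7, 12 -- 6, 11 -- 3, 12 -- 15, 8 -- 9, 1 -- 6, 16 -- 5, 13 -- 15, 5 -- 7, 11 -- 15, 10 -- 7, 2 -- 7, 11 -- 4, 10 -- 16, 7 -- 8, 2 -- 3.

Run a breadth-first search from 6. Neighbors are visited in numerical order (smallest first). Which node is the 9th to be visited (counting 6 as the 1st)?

4

Visit 6; enqueue 1, 2, 3, 7, 10, 11, 12 → queue [1, 2, 3, 7, 10, 11, 12]
Visit 1; enqueue 4, 8, 16 → queue [2, 3, 7, 10, 11, 12, 4, 8, 16]
Visit 2 → queue [3, 7, 10, 11, 12, 4, 8, 16]
Visit 3; enqueue 13 → queue [7, 10, 11, 12, 4, 8, 16, 13]
Visit 7; enqueue 5 → queue [10, 11, 12, 4, 8, 16, 13, 5]
Visit 10; enqueue 14, 15 → queue [11, 12, 4, 8, 16, 13, 5, 14, 15]
Visit 11 → queue [12, 4, 8, 16, 13, 5, 14, 15]
Visit 12 → queue [4, 8, 16, 13, 5, 14, 15]
Visit 4 → queue [8, 16, 13, 5, 14, 15]
Visit 8; enqueue 9 → queue [16, 13, 5, 14, 15, 9]
Visit 16 → queue [13, 5, 14, 15, 9]
Visit 13 → queue [5, 14, 15, 9]
Visit 5 → queue [14, 15, 9]
Visit 14 → queue [15, 9]
Visit 15 → queue [9]
Visit 9 → queue []

Visit order: 6, 1, 2, 3, 7, 10, 11, 12, 4, 8, 16, 13, 5, 14, 15, 9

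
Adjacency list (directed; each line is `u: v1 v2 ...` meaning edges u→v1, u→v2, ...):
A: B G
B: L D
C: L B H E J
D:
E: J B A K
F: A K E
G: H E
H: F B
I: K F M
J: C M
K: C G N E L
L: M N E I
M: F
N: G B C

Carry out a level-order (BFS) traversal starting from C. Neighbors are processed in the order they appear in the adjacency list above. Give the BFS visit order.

C L B H E J M N I D F A K G

Visit C; enqueue L, B, H, E, J → queue [L, B, H, E, J]
Visit L; enqueue M, N, I → queue [B, H, E, J, M, N, I]
Visit B; enqueue D → queue [H, E, J, M, N, I, D]
Visit H; enqueue F → queue [E, J, M, N, I, D, F]
Visit E; enqueue A, K → queue [J, M, N, I, D, F, A, K]
Visit J → queue [M, N, I, D, F, A, K]
Visit M → queue [N, I, D, F, A, K]
Visit N; enqueue G → queue [I, D, F, A, K, G]
Visit I → queue [D, F, A, K, G]
Visit D → queue [F, A, K, G]
Visit F → queue [A, K, G]
Visit A → queue [K, G]
Visit K → queue [G]
Visit G → queue []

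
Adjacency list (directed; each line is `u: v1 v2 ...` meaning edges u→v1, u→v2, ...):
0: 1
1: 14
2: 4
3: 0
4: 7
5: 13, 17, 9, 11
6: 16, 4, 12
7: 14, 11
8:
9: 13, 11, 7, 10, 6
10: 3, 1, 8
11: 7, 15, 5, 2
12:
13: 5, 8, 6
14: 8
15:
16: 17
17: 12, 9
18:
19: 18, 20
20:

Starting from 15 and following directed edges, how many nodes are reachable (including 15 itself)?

BFS from 15 visits: 15
Reachable nodes: 1 of 21 total.

1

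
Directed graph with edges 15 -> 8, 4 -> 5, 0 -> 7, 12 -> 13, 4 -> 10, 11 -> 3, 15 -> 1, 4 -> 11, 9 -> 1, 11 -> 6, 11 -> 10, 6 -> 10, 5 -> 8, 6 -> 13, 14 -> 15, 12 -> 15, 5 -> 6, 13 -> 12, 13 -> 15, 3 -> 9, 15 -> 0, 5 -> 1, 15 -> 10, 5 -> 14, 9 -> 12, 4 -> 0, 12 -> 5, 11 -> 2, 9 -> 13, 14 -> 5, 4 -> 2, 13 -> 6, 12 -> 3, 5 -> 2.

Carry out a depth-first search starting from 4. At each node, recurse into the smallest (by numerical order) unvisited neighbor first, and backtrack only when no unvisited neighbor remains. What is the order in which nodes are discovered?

4 -> 0 -> 7 -> 2 -> 5 -> 1 -> 6 -> 10 -> 13 -> 12 -> 3 -> 9 -> 15 -> 8 -> 14 -> 11

Visit 4
4 → 0
0 → 7
4 → 2
4 → 5
5 → 1
5 → 6
6 → 10
6 → 13
13 → 12
12 → 3
3 → 9
12 → 15
15 → 8
5 → 14
4 → 11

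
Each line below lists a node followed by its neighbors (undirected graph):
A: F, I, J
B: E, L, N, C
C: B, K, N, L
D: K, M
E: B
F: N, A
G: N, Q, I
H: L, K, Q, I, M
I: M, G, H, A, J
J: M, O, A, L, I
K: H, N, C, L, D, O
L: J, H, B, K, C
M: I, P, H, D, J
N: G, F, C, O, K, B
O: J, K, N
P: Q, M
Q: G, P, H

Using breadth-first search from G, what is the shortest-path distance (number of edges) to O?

2

Level 0: G
Level 1: I, N, Q
Level 2: A, B, C, F, H, J, K, M, O, P
Level 3: D, E, L
O first appears at level 2.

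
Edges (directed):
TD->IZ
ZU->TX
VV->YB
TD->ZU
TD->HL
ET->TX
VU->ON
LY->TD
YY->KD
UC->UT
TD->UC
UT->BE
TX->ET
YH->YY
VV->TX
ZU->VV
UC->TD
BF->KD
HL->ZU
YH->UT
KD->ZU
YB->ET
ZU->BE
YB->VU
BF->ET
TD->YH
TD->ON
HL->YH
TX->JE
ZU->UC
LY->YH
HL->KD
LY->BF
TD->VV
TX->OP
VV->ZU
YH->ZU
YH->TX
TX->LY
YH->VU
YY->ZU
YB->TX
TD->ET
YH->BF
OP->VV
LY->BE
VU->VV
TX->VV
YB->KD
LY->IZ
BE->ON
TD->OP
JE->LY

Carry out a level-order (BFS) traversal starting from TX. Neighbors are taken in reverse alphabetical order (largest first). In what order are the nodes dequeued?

TX -> VV -> OP -> LY -> JE -> ET -> ZU -> YB -> YH -> TD -> IZ -> BF -> BE -> UC -> VU -> KD -> YY -> UT -> ON -> HL

Visit TX; enqueue VV, OP, LY, JE, ET → queue [VV, OP, LY, JE, ET]
Visit VV; enqueue ZU, YB → queue [OP, LY, JE, ET, ZU, YB]
Visit OP → queue [LY, JE, ET, ZU, YB]
Visit LY; enqueue YH, TD, IZ, BF, BE → queue [JE, ET, ZU, YB, YH, TD, IZ, BF, BE]
Visit JE → queue [ET, ZU, YB, YH, TD, IZ, BF, BE]
Visit ET → queue [ZU, YB, YH, TD, IZ, BF, BE]
Visit ZU; enqueue UC → queue [YB, YH, TD, IZ, BF, BE, UC]
Visit YB; enqueue VU, KD → queue [YH, TD, IZ, BF, BE, UC, VU, KD]
Visit YH; enqueue YY, UT → queue [TD, IZ, BF, BE, UC, VU, KD, YY, UT]
Visit TD; enqueue ON, HL → queue [IZ, BF, BE, UC, VU, KD, YY, UT, ON, HL]
Visit IZ → queue [BF, BE, UC, VU, KD, YY, UT, ON, HL]
Visit BF → queue [BE, UC, VU, KD, YY, UT, ON, HL]
Visit BE → queue [UC, VU, KD, YY, UT, ON, HL]
Visit UC → queue [VU, KD, YY, UT, ON, HL]
Visit VU → queue [KD, YY, UT, ON, HL]
Visit KD → queue [YY, UT, ON, HL]
Visit YY → queue [UT, ON, HL]
Visit UT → queue [ON, HL]
Visit ON → queue [HL]
Visit HL → queue []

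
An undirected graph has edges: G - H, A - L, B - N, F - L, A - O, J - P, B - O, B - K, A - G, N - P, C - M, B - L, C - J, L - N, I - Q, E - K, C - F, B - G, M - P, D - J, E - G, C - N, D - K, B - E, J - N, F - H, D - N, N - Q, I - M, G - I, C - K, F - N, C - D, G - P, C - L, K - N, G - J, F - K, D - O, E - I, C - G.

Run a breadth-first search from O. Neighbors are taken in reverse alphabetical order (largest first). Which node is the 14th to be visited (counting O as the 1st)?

F

Visit O; enqueue D, B, A → queue [D, B, A]
Visit D; enqueue N, K, J, C → queue [B, A, N, K, J, C]
Visit B; enqueue L, G, E → queue [A, N, K, J, C, L, G, E]
Visit A → queue [N, K, J, C, L, G, E]
Visit N; enqueue Q, P, F → queue [K, J, C, L, G, E, Q, P, F]
Visit K → queue [J, C, L, G, E, Q, P, F]
Visit J → queue [C, L, G, E, Q, P, F]
Visit C; enqueue M → queue [L, G, E, Q, P, F, M]
Visit L → queue [G, E, Q, P, F, M]
Visit G; enqueue I, H → queue [E, Q, P, F, M, I, H]
Visit E → queue [Q, P, F, M, I, H]
Visit Q → queue [P, F, M, I, H]
Visit P → queue [F, M, I, H]
Visit F → queue [M, I, H]
Visit M → queue [I, H]
Visit I → queue [H]
Visit H → queue []

Visit order: O, D, B, A, N, K, J, C, L, G, E, Q, P, F, M, I, H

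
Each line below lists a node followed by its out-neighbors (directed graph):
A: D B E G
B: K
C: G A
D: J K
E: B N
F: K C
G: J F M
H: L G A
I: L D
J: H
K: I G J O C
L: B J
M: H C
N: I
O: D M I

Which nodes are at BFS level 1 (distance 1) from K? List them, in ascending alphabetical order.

Level 0: K
Level 1: C, G, I, J, O
Level 2: A, D, F, H, L, M
Level 3: B, E
Level 4: N

C, G, I, J, O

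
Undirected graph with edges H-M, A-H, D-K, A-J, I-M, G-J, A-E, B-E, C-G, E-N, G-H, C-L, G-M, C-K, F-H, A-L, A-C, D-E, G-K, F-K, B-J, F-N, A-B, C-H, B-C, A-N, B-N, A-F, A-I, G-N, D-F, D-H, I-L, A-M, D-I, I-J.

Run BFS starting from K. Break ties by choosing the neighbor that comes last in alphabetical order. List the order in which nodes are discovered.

K -> G -> F -> D -> C -> N -> M -> J -> H -> A -> I -> E -> L -> B

Visit K; enqueue G, F, D, C → queue [G, F, D, C]
Visit G; enqueue N, M, J, H → queue [F, D, C, N, M, J, H]
Visit F; enqueue A → queue [D, C, N, M, J, H, A]
Visit D; enqueue I, E → queue [C, N, M, J, H, A, I, E]
Visit C; enqueue L, B → queue [N, M, J, H, A, I, E, L, B]
Visit N → queue [M, J, H, A, I, E, L, B]
Visit M → queue [J, H, A, I, E, L, B]
Visit J → queue [H, A, I, E, L, B]
Visit H → queue [A, I, E, L, B]
Visit A → queue [I, E, L, B]
Visit I → queue [E, L, B]
Visit E → queue [L, B]
Visit L → queue [B]
Visit B → queue []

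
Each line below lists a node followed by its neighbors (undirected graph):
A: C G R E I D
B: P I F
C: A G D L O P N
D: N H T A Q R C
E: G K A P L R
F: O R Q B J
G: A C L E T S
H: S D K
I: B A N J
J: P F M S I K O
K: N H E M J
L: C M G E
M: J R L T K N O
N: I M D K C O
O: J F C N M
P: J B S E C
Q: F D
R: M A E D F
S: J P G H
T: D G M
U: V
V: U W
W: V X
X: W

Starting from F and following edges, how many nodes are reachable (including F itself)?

BFS from F visits: F, O, R, Q, B, J, C, N, M, A, E, D, P, I, S, K, G, L, T, H
Reachable nodes: 20 of 24 total.

20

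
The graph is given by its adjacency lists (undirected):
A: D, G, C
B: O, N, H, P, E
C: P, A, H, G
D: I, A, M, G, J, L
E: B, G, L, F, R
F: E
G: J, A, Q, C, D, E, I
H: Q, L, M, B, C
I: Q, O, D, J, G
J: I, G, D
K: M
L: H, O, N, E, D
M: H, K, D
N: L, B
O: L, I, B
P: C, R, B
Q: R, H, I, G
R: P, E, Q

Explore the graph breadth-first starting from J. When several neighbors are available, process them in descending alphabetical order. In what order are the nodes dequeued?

Visit J; enqueue I, G, D → queue [I, G, D]
Visit I; enqueue Q, O → queue [G, D, Q, O]
Visit G; enqueue E, C, A → queue [D, Q, O, E, C, A]
Visit D; enqueue M, L → queue [Q, O, E, C, A, M, L]
Visit Q; enqueue R, H → queue [O, E, C, A, M, L, R, H]
Visit O; enqueue B → queue [E, C, A, M, L, R, H, B]
Visit E; enqueue F → queue [C, A, M, L, R, H, B, F]
Visit C; enqueue P → queue [A, M, L, R, H, B, F, P]
Visit A → queue [M, L, R, H, B, F, P]
Visit M; enqueue K → queue [L, R, H, B, F, P, K]
Visit L; enqueue N → queue [R, H, B, F, P, K, N]
Visit R → queue [H, B, F, P, K, N]
Visit H → queue [B, F, P, K, N]
Visit B → queue [F, P, K, N]
Visit F → queue [P, K, N]
Visit P → queue [K, N]
Visit K → queue [N]
Visit N → queue []

J -> I -> G -> D -> Q -> O -> E -> C -> A -> M -> L -> R -> H -> B -> F -> P -> K -> N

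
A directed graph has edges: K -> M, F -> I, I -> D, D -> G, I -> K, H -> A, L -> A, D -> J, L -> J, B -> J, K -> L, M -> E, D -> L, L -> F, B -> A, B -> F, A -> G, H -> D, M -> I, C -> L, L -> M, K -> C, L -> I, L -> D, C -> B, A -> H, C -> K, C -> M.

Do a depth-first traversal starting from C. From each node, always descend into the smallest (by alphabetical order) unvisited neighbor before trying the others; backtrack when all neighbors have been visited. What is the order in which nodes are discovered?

C, B, A, G, H, D, J, L, F, I, K, M, E

Visit C
C → B
B → A
A → G
A → H
H → D
D → J
D → L
L → F
F → I
I → K
K → M
M → E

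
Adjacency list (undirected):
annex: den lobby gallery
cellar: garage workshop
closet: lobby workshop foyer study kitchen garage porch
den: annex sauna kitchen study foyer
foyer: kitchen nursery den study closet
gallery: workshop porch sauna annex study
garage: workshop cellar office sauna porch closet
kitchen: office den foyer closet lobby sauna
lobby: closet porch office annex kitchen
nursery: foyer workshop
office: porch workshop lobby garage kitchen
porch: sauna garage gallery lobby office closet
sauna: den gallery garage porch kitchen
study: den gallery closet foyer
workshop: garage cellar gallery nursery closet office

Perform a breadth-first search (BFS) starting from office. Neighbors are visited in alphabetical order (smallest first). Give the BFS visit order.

office -> garage -> kitchen -> lobby -> porch -> workshop -> cellar -> closet -> sauna -> den -> foyer -> annex -> gallery -> nursery -> study

Visit office; enqueue garage, kitchen, lobby, porch, workshop → queue [garage, kitchen, lobby, porch, workshop]
Visit garage; enqueue cellar, closet, sauna → queue [kitchen, lobby, porch, workshop, cellar, closet, sauna]
Visit kitchen; enqueue den, foyer → queue [lobby, porch, workshop, cellar, closet, sauna, den, foyer]
Visit lobby; enqueue annex → queue [porch, workshop, cellar, closet, sauna, den, foyer, annex]
Visit porch; enqueue gallery → queue [workshop, cellar, closet, sauna, den, foyer, annex, gallery]
Visit workshop; enqueue nursery → queue [cellar, closet, sauna, den, foyer, annex, gallery, nursery]
Visit cellar → queue [closet, sauna, den, foyer, annex, gallery, nursery]
Visit closet; enqueue study → queue [sauna, den, foyer, annex, gallery, nursery, study]
Visit sauna → queue [den, foyer, annex, gallery, nursery, study]
Visit den → queue [foyer, annex, gallery, nursery, study]
Visit foyer → queue [annex, gallery, nursery, study]
Visit annex → queue [gallery, nursery, study]
Visit gallery → queue [nursery, study]
Visit nursery → queue [study]
Visit study → queue []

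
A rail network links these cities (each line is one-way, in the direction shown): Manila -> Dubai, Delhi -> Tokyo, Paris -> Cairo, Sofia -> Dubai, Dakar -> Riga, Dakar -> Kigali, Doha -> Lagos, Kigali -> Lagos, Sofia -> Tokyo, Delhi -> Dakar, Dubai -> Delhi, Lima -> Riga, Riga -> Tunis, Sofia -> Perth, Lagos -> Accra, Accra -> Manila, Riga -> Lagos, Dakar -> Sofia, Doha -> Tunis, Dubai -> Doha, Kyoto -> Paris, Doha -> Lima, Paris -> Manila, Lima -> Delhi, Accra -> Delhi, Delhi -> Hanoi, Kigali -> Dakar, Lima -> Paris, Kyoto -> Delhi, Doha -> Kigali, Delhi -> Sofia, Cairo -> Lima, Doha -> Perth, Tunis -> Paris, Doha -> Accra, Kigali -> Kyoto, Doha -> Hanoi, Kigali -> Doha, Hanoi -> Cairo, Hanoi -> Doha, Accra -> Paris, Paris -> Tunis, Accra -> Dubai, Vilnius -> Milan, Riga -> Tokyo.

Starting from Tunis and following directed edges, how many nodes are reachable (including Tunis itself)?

BFS from Tunis visits: Tunis, Paris, Cairo, Manila, Lima, Dubai, Delhi, Riga, Doha, Dakar, Hanoi, Sofia, Tokyo, Lagos, Accra, Kigali, Perth, Kyoto
Reachable nodes: 18 of 20 total.

18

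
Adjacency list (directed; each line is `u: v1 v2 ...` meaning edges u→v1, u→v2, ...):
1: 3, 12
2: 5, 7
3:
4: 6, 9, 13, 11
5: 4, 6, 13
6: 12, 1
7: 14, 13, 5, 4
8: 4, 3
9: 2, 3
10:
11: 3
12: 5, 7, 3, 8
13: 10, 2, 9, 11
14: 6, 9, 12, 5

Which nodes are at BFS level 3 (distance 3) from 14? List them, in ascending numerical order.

Level 0: 14
Level 1: 5, 6, 9, 12
Level 2: 1, 2, 3, 4, 7, 8, 13
Level 3: 10, 11

10, 11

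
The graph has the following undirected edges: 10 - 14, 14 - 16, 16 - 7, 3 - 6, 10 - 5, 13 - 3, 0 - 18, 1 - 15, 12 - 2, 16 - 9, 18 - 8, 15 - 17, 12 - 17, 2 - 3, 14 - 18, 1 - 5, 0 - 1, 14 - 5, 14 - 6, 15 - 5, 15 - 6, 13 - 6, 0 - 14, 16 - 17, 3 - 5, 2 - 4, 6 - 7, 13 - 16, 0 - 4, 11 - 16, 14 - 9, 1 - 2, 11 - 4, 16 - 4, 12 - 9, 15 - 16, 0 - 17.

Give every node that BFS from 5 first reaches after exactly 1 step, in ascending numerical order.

Level 0: 5
Level 1: 1, 3, 10, 14, 15
Level 2: 0, 2, 6, 9, 13, 16, 17, 18
Level 3: 4, 7, 8, 11, 12

1, 3, 10, 14, 15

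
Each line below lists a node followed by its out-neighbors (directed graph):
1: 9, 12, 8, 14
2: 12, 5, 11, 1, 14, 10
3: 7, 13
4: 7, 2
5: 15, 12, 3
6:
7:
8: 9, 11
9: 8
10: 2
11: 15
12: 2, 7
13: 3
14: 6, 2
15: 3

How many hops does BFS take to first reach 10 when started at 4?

2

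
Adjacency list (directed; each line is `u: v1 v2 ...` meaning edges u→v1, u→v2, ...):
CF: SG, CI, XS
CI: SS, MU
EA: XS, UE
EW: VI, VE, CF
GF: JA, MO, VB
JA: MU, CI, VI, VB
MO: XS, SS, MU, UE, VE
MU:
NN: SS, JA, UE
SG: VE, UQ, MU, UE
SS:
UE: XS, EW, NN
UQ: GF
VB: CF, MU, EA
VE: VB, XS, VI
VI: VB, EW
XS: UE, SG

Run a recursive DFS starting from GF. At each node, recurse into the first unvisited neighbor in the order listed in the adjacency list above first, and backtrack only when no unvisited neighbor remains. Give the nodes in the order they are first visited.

GF, JA, MU, CI, SS, VI, VB, CF, SG, VE, XS, UE, EW, NN, UQ, EA, MO

Visit GF
GF → JA
JA → MU
JA → CI
CI → SS
JA → VI
VI → VB
VB → CF
CF → SG
SG → VE
VE → XS
XS → UE
UE → EW
UE → NN
SG → UQ
VB → EA
GF → MO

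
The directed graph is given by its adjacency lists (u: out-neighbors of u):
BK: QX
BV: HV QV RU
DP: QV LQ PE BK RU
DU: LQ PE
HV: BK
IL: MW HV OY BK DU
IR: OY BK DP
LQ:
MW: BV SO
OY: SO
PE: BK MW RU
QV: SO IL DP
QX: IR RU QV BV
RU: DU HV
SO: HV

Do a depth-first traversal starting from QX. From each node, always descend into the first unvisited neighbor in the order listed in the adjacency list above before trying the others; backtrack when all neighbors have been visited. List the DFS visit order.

Visit QX
QX → IR
IR → OY
OY → SO
SO → HV
HV → BK
IR → DP
DP → QV
QV → IL
IL → MW
MW → BV
BV → RU
RU → DU
DU → LQ
DU → PE

QX, IR, OY, SO, HV, BK, DP, QV, IL, MW, BV, RU, DU, LQ, PE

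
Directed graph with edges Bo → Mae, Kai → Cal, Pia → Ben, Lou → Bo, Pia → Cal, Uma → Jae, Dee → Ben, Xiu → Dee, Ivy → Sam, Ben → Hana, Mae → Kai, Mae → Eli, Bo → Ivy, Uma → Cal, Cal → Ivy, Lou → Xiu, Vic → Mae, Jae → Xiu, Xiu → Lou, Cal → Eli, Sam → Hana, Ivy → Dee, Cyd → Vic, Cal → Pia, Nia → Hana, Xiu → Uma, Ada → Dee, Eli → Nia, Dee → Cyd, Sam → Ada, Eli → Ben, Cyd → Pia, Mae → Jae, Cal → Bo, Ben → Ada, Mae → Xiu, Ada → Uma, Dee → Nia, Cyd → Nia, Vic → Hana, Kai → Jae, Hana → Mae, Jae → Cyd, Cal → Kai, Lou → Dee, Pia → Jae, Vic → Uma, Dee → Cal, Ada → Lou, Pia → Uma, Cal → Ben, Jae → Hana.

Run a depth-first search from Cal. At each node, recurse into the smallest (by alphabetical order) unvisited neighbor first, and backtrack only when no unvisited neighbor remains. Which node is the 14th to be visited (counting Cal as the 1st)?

Ivy

Visit Cal
Cal → Ben
Ben → Ada
Ada → Dee
Dee → Cyd
Cyd → Nia
Nia → Hana
Hana → Mae
Mae → Eli
Mae → Jae
Jae → Xiu
Xiu → Lou
Lou → Bo
Bo → Ivy
Ivy → Sam
Xiu → Uma
Mae → Kai
Cyd → Pia
Cyd → Vic

Visit order: Cal, Ben, Ada, Dee, Cyd, Nia, Hana, Mae, Eli, Jae, Xiu, Lou, Bo, Ivy, Sam, Uma, Kai, Pia, Vic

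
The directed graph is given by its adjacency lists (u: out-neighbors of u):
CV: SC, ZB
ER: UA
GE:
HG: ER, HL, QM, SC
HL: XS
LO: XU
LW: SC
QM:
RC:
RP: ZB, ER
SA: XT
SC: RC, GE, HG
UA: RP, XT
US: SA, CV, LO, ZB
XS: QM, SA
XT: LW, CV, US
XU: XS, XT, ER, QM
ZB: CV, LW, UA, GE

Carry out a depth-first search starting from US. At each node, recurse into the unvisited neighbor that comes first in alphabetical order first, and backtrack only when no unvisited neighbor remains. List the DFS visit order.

US, CV, SC, GE, HG, ER, UA, RP, ZB, LW, XT, HL, XS, QM, SA, RC, LO, XU

Visit US
US → CV
CV → SC
SC → GE
SC → HG
HG → ER
ER → UA
UA → RP
RP → ZB
ZB → LW
UA → XT
HG → HL
HL → XS
XS → QM
XS → SA
SC → RC
US → LO
LO → XU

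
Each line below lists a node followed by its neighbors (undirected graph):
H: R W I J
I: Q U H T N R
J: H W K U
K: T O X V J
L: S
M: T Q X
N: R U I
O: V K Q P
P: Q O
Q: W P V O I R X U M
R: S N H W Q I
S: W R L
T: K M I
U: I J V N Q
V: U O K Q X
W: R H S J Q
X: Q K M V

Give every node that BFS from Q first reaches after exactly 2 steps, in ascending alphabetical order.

Level 0: Q
Level 1: I, M, O, P, R, U, V, W, X
Level 2: H, J, K, N, S, T
Level 3: L

H, J, K, N, S, T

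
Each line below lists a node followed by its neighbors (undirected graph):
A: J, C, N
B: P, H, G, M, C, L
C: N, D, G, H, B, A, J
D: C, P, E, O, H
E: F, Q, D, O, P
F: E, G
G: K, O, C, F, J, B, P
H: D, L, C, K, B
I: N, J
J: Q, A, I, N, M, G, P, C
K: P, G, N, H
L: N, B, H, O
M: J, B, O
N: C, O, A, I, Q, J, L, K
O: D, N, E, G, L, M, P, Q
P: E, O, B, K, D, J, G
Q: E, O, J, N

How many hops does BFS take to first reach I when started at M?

2

Level 0: M
Level 1: B, J, O
Level 2: A, C, D, E, G, H, I, L, N, P, Q
Level 3: F, K
I first appears at level 2.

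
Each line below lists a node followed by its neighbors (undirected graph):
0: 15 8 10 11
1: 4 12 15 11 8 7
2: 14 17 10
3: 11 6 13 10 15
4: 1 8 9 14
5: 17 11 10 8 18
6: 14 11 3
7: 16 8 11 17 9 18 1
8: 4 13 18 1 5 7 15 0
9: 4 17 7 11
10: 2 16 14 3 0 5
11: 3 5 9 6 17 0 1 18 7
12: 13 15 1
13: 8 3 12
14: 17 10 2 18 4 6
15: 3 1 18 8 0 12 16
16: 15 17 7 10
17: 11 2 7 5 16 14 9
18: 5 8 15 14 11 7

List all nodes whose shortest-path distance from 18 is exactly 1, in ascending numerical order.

5, 7, 8, 11, 14, 15

Level 0: 18
Level 1: 5, 7, 8, 11, 14, 15
Level 2: 0, 1, 2, 3, 4, 6, 9, 10, 12, 13, 16, 17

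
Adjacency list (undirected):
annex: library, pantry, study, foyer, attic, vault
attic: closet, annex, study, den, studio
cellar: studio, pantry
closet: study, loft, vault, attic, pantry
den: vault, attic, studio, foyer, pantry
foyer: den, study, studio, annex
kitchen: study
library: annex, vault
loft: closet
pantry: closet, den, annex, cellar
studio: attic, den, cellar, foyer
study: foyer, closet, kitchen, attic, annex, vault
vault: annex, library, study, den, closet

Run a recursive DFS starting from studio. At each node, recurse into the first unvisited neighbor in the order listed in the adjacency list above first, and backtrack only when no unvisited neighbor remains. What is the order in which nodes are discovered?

studio -> attic -> closet -> study -> foyer -> den -> vault -> annex -> library -> pantry -> cellar -> kitchen -> loft

Visit studio
studio → attic
attic → closet
closet → study
study → foyer
foyer → den
den → vault
vault → annex
annex → library
annex → pantry
pantry → cellar
study → kitchen
closet → loft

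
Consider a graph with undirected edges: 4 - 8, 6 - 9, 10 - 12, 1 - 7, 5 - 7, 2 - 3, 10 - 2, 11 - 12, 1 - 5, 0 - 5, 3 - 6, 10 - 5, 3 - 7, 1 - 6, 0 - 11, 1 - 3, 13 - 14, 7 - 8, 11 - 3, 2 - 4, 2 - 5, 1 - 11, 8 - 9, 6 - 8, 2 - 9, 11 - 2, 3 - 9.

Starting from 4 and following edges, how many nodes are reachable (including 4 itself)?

BFS from 4 visits: 4, 2, 8, 3, 5, 9, 10, 11, 6, 7, 1, 0, 12
Reachable nodes: 13 of 15 total.

13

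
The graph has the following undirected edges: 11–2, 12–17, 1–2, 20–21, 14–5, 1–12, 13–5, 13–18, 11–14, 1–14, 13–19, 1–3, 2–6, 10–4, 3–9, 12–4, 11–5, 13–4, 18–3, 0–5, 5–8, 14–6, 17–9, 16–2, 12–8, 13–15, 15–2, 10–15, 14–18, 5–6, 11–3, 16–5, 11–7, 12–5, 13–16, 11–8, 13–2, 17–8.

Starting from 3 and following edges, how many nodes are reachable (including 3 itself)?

BFS from 3 visits: 3, 1, 9, 11, 18, 2, 12, 14, 17, 5, 7, 8, 13, 6, 15, 16, 4, 0, 19, 10
Reachable nodes: 20 of 22 total.

20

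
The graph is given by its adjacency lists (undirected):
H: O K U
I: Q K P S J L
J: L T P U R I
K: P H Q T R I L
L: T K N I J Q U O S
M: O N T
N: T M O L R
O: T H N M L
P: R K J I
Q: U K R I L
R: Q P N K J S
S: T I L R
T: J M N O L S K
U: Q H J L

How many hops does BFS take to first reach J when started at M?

2

Level 0: M
Level 1: N, O, T
Level 2: H, J, K, L, R, S
Level 3: I, P, Q, U
J first appears at level 2.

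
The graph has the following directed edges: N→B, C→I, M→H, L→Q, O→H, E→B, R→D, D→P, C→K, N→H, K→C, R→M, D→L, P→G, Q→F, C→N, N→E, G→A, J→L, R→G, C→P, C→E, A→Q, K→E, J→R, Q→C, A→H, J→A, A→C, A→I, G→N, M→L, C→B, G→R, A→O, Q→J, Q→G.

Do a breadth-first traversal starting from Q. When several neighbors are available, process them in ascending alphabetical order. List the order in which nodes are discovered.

Q C F G J B E I K N P A R L H O D M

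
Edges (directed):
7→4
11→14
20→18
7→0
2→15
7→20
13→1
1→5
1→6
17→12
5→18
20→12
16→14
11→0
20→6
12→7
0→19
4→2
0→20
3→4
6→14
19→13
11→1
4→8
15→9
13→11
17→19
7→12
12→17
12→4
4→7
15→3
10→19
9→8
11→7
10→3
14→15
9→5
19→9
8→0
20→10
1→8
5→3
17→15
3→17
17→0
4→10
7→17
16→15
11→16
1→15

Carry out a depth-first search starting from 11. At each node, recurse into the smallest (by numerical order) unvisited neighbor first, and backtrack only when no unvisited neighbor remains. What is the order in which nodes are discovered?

11 -> 0 -> 19 -> 9 -> 5 -> 3 -> 4 -> 2 -> 15 -> 7 -> 12 -> 17 -> 20 -> 6 -> 14 -> 10 -> 18 -> 8 -> 13 -> 1 -> 16

Visit 11
11 → 0
0 → 19
19 → 9
9 → 5
5 → 3
3 → 4
4 → 2
2 → 15
4 → 7
7 → 12
12 → 17
7 → 20
20 → 6
6 → 14
20 → 10
20 → 18
4 → 8
19 → 13
13 → 1
11 → 16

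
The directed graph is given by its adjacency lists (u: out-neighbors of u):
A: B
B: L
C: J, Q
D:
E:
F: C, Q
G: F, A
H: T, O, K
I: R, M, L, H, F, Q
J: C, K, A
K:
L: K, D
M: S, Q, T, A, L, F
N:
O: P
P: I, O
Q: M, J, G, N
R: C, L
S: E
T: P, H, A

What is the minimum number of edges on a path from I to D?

2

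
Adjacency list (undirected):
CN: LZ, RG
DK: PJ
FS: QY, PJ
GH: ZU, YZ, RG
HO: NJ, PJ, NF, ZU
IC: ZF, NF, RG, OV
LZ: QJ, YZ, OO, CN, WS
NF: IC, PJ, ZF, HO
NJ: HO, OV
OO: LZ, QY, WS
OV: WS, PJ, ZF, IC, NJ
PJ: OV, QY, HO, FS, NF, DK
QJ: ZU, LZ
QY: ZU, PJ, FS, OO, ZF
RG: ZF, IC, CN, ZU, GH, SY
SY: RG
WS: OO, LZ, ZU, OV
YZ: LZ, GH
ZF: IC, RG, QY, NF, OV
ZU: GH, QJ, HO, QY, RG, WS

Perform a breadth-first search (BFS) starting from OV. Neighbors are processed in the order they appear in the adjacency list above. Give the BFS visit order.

OV, WS, PJ, ZF, IC, NJ, OO, LZ, ZU, QY, HO, FS, NF, DK, RG, QJ, YZ, CN, GH, SY

Visit OV; enqueue WS, PJ, ZF, IC, NJ → queue [WS, PJ, ZF, IC, NJ]
Visit WS; enqueue OO, LZ, ZU → queue [PJ, ZF, IC, NJ, OO, LZ, ZU]
Visit PJ; enqueue QY, HO, FS, NF, DK → queue [ZF, IC, NJ, OO, LZ, ZU, QY, HO, FS, NF, DK]
Visit ZF; enqueue RG → queue [IC, NJ, OO, LZ, ZU, QY, HO, FS, NF, DK, RG]
Visit IC → queue [NJ, OO, LZ, ZU, QY, HO, FS, NF, DK, RG]
Visit NJ → queue [OO, LZ, ZU, QY, HO, FS, NF, DK, RG]
Visit OO → queue [LZ, ZU, QY, HO, FS, NF, DK, RG]
Visit LZ; enqueue QJ, YZ, CN → queue [ZU, QY, HO, FS, NF, DK, RG, QJ, YZ, CN]
Visit ZU; enqueue GH → queue [QY, HO, FS, NF, DK, RG, QJ, YZ, CN, GH]
Visit QY → queue [HO, FS, NF, DK, RG, QJ, YZ, CN, GH]
Visit HO → queue [FS, NF, DK, RG, QJ, YZ, CN, GH]
Visit FS → queue [NF, DK, RG, QJ, YZ, CN, GH]
Visit NF → queue [DK, RG, QJ, YZ, CN, GH]
Visit DK → queue [RG, QJ, YZ, CN, GH]
Visit RG; enqueue SY → queue [QJ, YZ, CN, GH, SY]
Visit QJ → queue [YZ, CN, GH, SY]
Visit YZ → queue [CN, GH, SY]
Visit CN → queue [GH, SY]
Visit GH → queue [SY]
Visit SY → queue []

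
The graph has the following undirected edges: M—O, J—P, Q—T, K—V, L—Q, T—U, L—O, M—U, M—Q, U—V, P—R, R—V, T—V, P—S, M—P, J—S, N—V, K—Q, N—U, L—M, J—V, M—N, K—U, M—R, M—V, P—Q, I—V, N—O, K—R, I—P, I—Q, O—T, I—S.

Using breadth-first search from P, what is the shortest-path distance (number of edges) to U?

Level 0: P
Level 1: I, J, M, Q, R, S
Level 2: K, L, N, O, T, U, V
U first appears at level 2.

2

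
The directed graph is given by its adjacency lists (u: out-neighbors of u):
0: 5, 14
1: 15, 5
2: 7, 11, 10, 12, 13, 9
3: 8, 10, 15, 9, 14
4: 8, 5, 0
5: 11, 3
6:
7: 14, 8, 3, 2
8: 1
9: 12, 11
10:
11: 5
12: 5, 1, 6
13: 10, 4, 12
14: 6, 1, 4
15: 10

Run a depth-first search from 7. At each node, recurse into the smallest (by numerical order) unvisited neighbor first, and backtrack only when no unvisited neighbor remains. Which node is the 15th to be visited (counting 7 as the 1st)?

12

Visit 7
7 → 2
2 → 9
9 → 11
11 → 5
5 → 3
3 → 8
8 → 1
1 → 15
15 → 10
3 → 14
14 → 4
4 → 0
14 → 6
9 → 12
2 → 13

Visit order: 7, 2, 9, 11, 5, 3, 8, 1, 15, 10, 14, 4, 0, 6, 12, 13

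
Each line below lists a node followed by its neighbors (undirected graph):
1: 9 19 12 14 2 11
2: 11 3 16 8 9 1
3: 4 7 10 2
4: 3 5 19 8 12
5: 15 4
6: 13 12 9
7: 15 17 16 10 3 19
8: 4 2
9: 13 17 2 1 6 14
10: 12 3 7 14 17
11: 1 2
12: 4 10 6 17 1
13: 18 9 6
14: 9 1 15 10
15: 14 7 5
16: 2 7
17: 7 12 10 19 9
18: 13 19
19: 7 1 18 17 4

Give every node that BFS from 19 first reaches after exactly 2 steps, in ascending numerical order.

Level 0: 19
Level 1: 1, 4, 7, 17, 18
Level 2: 2, 3, 5, 8, 9, 10, 11, 12, 13, 14, 15, 16
Level 3: 6

2, 3, 5, 8, 9, 10, 11, 12, 13, 14, 15, 16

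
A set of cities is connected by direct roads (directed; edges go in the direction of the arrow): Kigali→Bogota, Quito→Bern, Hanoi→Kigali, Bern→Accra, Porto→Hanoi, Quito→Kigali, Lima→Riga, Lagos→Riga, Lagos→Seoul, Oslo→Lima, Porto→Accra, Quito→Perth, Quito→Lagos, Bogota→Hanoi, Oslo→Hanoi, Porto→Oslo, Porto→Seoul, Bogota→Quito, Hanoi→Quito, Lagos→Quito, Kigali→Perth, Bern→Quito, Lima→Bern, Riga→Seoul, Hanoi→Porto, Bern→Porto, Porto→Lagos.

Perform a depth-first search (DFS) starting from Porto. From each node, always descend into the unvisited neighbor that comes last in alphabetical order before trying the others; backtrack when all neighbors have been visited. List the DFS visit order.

Visit Porto
Porto → Seoul
Porto → Oslo
Oslo → Lima
Lima → Riga
Lima → Bern
Bern → Quito
Quito → Perth
Quito → Lagos
Quito → Kigali
Kigali → Bogota
Bogota → Hanoi
Bern → Accra

Porto → Seoul → Oslo → Lima → Riga → Bern → Quito → Perth → Lagos → Kigali → Bogota → Hanoi → Accra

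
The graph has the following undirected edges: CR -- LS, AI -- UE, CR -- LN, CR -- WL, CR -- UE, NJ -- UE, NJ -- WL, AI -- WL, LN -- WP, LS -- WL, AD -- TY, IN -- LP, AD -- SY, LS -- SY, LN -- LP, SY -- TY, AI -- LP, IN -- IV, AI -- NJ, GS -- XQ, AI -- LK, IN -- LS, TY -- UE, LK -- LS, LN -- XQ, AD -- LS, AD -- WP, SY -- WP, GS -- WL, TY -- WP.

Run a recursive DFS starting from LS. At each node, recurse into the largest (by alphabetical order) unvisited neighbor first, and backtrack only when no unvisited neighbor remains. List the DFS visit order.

Visit LS
LS → WL
WL → NJ
NJ → UE
UE → TY
TY → WP
WP → SY
SY → AD
WP → LN
LN → XQ
XQ → GS
LN → LP
LP → IN
IN → IV
LP → AI
AI → LK
LN → CR

LS -> WL -> NJ -> UE -> TY -> WP -> SY -> AD -> LN -> XQ -> GS -> LP -> IN -> IV -> AI -> LK -> CR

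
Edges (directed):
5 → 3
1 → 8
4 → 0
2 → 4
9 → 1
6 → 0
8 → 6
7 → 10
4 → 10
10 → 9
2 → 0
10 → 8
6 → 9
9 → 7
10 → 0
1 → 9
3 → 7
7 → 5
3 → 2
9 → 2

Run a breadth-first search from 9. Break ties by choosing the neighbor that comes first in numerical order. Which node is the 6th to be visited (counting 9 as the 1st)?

0

Visit 9; enqueue 1, 2, 7 → queue [1, 2, 7]
Visit 1; enqueue 8 → queue [2, 7, 8]
Visit 2; enqueue 0, 4 → queue [7, 8, 0, 4]
Visit 7; enqueue 5, 10 → queue [8, 0, 4, 5, 10]
Visit 8; enqueue 6 → queue [0, 4, 5, 10, 6]
Visit 0 → queue [4, 5, 10, 6]
Visit 4 → queue [5, 10, 6]
Visit 5; enqueue 3 → queue [10, 6, 3]
Visit 10 → queue [6, 3]
Visit 6 → queue [3]
Visit 3 → queue []

Visit order: 9, 1, 2, 7, 8, 0, 4, 5, 10, 6, 3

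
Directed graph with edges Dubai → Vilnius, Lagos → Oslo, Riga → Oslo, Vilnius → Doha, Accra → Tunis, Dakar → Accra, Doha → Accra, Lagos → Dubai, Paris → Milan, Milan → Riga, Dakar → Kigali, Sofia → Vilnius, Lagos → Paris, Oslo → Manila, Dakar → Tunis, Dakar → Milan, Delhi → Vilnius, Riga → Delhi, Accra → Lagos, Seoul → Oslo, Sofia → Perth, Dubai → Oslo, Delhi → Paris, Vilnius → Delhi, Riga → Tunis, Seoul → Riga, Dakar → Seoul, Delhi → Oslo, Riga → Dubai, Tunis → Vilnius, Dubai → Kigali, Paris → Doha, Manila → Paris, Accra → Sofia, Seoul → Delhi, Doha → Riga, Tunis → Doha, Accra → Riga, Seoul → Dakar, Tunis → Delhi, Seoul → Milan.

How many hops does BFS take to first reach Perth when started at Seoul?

Level 0: Seoul
Level 1: Dakar, Delhi, Milan, Oslo, Riga
Level 2: Accra, Dubai, Kigali, Manila, Paris, Tunis, Vilnius
Level 3: Doha, Lagos, Sofia
Level 4: Perth
Perth first appears at level 4.

4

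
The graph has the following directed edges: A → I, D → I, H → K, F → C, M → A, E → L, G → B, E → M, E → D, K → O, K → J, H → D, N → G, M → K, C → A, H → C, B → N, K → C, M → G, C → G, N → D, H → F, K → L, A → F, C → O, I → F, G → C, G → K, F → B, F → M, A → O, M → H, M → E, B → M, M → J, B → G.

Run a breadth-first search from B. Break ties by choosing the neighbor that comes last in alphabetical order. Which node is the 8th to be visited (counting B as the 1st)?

H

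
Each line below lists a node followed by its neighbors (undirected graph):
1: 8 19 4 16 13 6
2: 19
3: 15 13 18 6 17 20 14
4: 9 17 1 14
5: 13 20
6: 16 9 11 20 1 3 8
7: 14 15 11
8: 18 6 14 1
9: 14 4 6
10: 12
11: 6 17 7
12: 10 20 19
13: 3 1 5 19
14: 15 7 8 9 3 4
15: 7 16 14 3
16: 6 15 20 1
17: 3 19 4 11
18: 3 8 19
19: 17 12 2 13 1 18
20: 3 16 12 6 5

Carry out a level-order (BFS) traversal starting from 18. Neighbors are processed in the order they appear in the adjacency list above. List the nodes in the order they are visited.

Visit 18; enqueue 3, 8, 19 → queue [3, 8, 19]
Visit 3; enqueue 15, 13, 6, 17, 20, 14 → queue [8, 19, 15, 13, 6, 17, 20, 14]
Visit 8; enqueue 1 → queue [19, 15, 13, 6, 17, 20, 14, 1]
Visit 19; enqueue 12, 2 → queue [15, 13, 6, 17, 20, 14, 1, 12, 2]
Visit 15; enqueue 7, 16 → queue [13, 6, 17, 20, 14, 1, 12, 2, 7, 16]
Visit 13; enqueue 5 → queue [6, 17, 20, 14, 1, 12, 2, 7, 16, 5]
Visit 6; enqueue 9, 11 → queue [17, 20, 14, 1, 12, 2, 7, 16, 5, 9, 11]
Visit 17; enqueue 4 → queue [20, 14, 1, 12, 2, 7, 16, 5, 9, 11, 4]
Visit 20 → queue [14, 1, 12, 2, 7, 16, 5, 9, 11, 4]
Visit 14 → queue [1, 12, 2, 7, 16, 5, 9, 11, 4]
Visit 1 → queue [12, 2, 7, 16, 5, 9, 11, 4]
Visit 12; enqueue 10 → queue [2, 7, 16, 5, 9, 11, 4, 10]
Visit 2 → queue [7, 16, 5, 9, 11, 4, 10]
Visit 7 → queue [16, 5, 9, 11, 4, 10]
Visit 16 → queue [5, 9, 11, 4, 10]
Visit 5 → queue [9, 11, 4, 10]
Visit 9 → queue [11, 4, 10]
Visit 11 → queue [4, 10]
Visit 4 → queue [10]
Visit 10 → queue []

18 → 3 → 8 → 19 → 15 → 13 → 6 → 17 → 20 → 14 → 1 → 12 → 2 → 7 → 16 → 5 → 9 → 11 → 4 → 10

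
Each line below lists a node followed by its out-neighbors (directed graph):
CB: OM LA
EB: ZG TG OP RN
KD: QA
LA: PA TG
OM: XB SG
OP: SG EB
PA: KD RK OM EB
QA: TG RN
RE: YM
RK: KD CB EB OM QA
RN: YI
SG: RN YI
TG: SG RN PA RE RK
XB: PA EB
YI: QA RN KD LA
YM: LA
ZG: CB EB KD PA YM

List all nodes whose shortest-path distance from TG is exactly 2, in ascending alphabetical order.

CB, EB, KD, OM, QA, YI, YM

Level 0: TG
Level 1: PA, RE, RK, RN, SG
Level 2: CB, EB, KD, OM, QA, YI, YM
Level 3: LA, OP, XB, ZG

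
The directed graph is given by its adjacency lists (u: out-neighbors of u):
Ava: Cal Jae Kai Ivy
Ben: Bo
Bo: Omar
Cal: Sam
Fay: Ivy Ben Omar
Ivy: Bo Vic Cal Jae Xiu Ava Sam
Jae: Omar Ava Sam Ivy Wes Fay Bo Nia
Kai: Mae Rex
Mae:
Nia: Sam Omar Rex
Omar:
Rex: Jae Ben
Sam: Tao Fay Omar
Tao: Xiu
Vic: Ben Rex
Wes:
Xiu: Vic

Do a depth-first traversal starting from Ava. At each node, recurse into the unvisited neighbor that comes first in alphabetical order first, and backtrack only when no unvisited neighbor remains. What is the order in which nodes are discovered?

Ava -> Cal -> Sam -> Fay -> Ben -> Bo -> Omar -> Ivy -> Jae -> Nia -> Rex -> Wes -> Vic -> Xiu -> Tao -> Kai -> Mae

Visit Ava
Ava → Cal
Cal → Sam
Sam → Fay
Fay → Ben
Ben → Bo
Bo → Omar
Fay → Ivy
Ivy → Jae
Jae → Nia
Nia → Rex
Jae → Wes
Ivy → Vic
Ivy → Xiu
Sam → Tao
Ava → Kai
Kai → Mae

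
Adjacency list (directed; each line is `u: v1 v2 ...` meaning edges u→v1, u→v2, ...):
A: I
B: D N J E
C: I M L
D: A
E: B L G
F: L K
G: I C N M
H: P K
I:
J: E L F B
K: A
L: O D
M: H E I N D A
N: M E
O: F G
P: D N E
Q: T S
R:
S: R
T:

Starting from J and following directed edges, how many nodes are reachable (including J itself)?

BFS from J visits: J, L, F, E, B, O, D, K, G, N, A, M, I, C, H, P
Reachable nodes: 16 of 20 total.

16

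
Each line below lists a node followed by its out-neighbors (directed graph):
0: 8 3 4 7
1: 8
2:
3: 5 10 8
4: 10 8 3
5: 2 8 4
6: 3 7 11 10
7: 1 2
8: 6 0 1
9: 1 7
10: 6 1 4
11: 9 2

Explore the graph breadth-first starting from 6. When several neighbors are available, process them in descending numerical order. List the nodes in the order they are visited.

6, 11, 10, 7, 3, 9, 2, 4, 1, 8, 5, 0

Visit 6; enqueue 11, 10, 7, 3 → queue [11, 10, 7, 3]
Visit 11; enqueue 9, 2 → queue [10, 7, 3, 9, 2]
Visit 10; enqueue 4, 1 → queue [7, 3, 9, 2, 4, 1]
Visit 7 → queue [3, 9, 2, 4, 1]
Visit 3; enqueue 8, 5 → queue [9, 2, 4, 1, 8, 5]
Visit 9 → queue [2, 4, 1, 8, 5]
Visit 2 → queue [4, 1, 8, 5]
Visit 4 → queue [1, 8, 5]
Visit 1 → queue [8, 5]
Visit 8; enqueue 0 → queue [5, 0]
Visit 5 → queue [0]
Visit 0 → queue []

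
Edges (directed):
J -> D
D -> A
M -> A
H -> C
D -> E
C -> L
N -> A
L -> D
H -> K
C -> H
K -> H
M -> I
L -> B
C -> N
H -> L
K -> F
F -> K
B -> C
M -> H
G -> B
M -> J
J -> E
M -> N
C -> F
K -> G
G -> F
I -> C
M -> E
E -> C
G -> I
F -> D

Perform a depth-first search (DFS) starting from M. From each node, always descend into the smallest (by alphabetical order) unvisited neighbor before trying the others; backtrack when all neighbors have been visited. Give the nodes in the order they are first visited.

Visit M
M → A
M → E
E → C
C → F
F → D
F → K
K → G
G → B
G → I
K → H
H → L
C → N
M → J

M → A → E → C → F → D → K → G → B → I → H → L → N → J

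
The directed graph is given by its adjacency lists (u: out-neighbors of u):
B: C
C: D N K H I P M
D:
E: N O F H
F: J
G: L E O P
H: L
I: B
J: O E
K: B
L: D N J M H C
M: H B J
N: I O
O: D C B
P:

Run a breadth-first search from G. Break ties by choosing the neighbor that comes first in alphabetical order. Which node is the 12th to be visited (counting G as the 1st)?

Visit G; enqueue E, L, O, P → queue [E, L, O, P]
Visit E; enqueue F, H, N → queue [L, O, P, F, H, N]
Visit L; enqueue C, D, J, M → queue [O, P, F, H, N, C, D, J, M]
Visit O; enqueue B → queue [P, F, H, N, C, D, J, M, B]
Visit P → queue [F, H, N, C, D, J, M, B]
Visit F → queue [H, N, C, D, J, M, B]
Visit H → queue [N, C, D, J, M, B]
Visit N; enqueue I → queue [C, D, J, M, B, I]
Visit C; enqueue K → queue [D, J, M, B, I, K]
Visit D → queue [J, M, B, I, K]
Visit J → queue [M, B, I, K]
Visit M → queue [B, I, K]
Visit B → queue [I, K]
Visit I → queue [K]
Visit K → queue []

Visit order: G, E, L, O, P, F, H, N, C, D, J, M, B, I, K

M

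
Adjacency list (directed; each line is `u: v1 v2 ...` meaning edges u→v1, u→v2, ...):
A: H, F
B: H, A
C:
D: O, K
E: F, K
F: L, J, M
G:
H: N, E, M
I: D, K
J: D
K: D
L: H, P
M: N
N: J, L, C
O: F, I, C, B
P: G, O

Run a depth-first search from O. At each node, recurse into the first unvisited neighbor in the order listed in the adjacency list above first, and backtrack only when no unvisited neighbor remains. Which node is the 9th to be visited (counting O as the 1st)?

Visit O
O → F
F → L
L → H
H → N
N → J
J → D
D → K
N → C
H → E
H → M
L → P
P → G
O → I
O → B
B → A

Visit order: O, F, L, H, N, J, D, K, C, E, M, P, G, I, B, A

C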